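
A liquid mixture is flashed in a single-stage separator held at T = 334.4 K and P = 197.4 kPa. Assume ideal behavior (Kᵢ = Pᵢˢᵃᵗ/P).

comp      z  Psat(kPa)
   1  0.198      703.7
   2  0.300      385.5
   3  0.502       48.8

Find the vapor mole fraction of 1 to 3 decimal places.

Raoult's law: Kᵢ = Pᵢˢᵃᵗ/P = Pᵢˢᵃᵗ/197.4.
  K_1 = 703.7/197.4 = 3.56484, K_2 = 385.5/197.4 = 1.95289, K_3 = 48.8/197.4 = 0.24721
Newton–Raphson from ψ = 0.5:
  ψ = 0.500: g = -0.1899, g' = -1.107 → ψ = 0.328
  ψ = 0.328: g = -0.0086, g' = -1.044 → ψ = 0.320
Converged at ψ = 0.320.
Compositions from xᵢ = zᵢ/(1+ψ(Kᵢ−1)), yᵢ = Kᵢxᵢ:
  1: x = 0.109, y = 0.388
  2: x = 0.230, y = 0.449
  3: x = 0.661, y = 0.164

y_1 = 0.388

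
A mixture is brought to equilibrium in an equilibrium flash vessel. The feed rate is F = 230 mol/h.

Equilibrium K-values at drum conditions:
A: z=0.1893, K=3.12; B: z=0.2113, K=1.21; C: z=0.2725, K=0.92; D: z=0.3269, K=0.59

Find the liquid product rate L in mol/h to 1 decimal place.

Rachford–Rice: g(ψ) = Σ zᵢ(Kᵢ−1)/(1+ψ(Kᵢ−1)) = 0.
g(0) = ΣzᵢKᵢ − 1 = 0.2899 and g(1) = 1 − Σzᵢ/Kᵢ = -0.0856, so a root lies in (0, 1).
Newton iteration, ψ⁰ = 0.5:
  ψ = 0.5000: g = 0.04367, g' = -0.2970 → ψ = 0.6471
  ψ = 0.6471: g = 0.00285, g' = -0.2622 → ψ = 0.6579
  ψ = 0.6579: g = 0.00001, g' = -0.2605 → ψ = 0.6580
Converged at ψ = 0.6580.
Then V = ψ·F = 0.6580·230 = 151.3 mol/h and L = F − V = 78.7 mol/h.

L = 78.7 mol/h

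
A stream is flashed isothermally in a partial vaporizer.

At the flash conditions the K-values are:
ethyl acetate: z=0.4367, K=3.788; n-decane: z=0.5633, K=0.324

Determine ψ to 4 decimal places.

Material balance + equilibrium reduce to Σ zᵢ(Kᵢ−1)/(1+ψ(Kᵢ−1)) = 0.
Feasibility: ΣzᵢKᵢ = 1.8367, Σzᵢ/Kᵢ = 1.8539 — both > 1, two phases present.
Newton–Raphson from ψ = 0.5:
  ψ = 0.5000: g = -0.06664, g' = -1.1796 → ψ = 0.4435
  ψ = 0.4435: g = 0.00055, g' = -1.2037 → ψ = 0.4440
Converged at ψ = 0.4440.

ψ = 0.4440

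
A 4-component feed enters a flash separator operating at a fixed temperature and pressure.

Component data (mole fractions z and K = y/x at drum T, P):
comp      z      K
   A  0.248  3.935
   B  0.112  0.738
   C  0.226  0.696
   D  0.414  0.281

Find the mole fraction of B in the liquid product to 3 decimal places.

x_B = 0.118

Let ψ = V/F and solve Σ zᵢ(Kᵢ−1)/(1+ψ(Kᵢ−1)) = 0.
Check two-phase: ΣzᵢKᵢ = 1.332 > 1 and Σzᵢ/Kᵢ = 2.013 > 1, so g(0) = 0.332 > 0 and g(1) = -1.013 < 0.
Newton iteration, ψ⁰ = 0.63:
  ψ = 0.630: g = -0.4088, g' = -1.021 → ψ = 0.230
  ψ = 0.230: g = -0.0269, g' = -1.102 → ψ = 0.205
  ψ = 0.205: g = 0.0007, g' = -1.159 → ψ = 0.206
Converged at ψ = 0.206.
Compositions from xᵢ = zᵢ/(1+ψ(Kᵢ−1)), yᵢ = Kᵢxᵢ:
  A: x = 0.155, y = 0.608
  B: x = 0.118, y = 0.087
  C: x = 0.241, y = 0.168
  D: x = 0.486, y = 0.137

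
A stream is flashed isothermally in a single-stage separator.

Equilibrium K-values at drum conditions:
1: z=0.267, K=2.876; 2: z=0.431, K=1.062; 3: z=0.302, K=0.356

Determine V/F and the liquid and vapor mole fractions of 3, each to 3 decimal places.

V/F = 0.495, x_3 = 0.443, y_3 = 0.158

Rachford–Rice: g(V/F) = Σ zᵢ(Kᵢ−1)/(1+V/F(Kᵢ−1)) = 0.
g(0) = ΣzᵢKᵢ − 1 = 0.333 and g(1) = 1 − Σzᵢ/Kᵢ = -0.347, so a root lies in (0, 1).
Newton iteration, V/F⁰ = 0.5:
  V/F = 0.500: g = -0.0025, g' = -0.524 → V/F = 0.495
Converged at V/F = 0.495.
Compositions from xᵢ = zᵢ/(1+V/F(Kᵢ−1)), yᵢ = Kᵢxᵢ:
  1: x = 0.138, y = 0.398
  2: x = 0.418, y = 0.444
  3: x = 0.443, y = 0.158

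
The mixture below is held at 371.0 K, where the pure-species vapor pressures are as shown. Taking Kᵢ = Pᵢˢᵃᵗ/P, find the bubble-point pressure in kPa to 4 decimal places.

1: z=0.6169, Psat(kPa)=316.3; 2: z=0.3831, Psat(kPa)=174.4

Pbub = 261.9381 kPa

At the bubble point ψ → 0, so ΣzᵢKᵢ = 1 with Kᵢ = Pᵢˢᵃᵗ/P ⇒ P = ΣzᵢPᵢˢᵃᵗ.
P = 0.6169·316.3 + 0.3831·174.4 = 261.9381 kPa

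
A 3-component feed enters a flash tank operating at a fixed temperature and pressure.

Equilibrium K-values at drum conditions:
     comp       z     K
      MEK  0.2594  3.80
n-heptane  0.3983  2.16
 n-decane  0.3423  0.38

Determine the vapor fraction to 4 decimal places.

ψ = 0.8487

Let ψ = V/F and solve Σ zᵢ(Kᵢ−1)/(1+ψ(Kᵢ−1)) = 0.
Check two-phase: ΣzᵢKᵢ = 1.9761 > 1 and Σzᵢ/Kᵢ = 1.1535 > 1, so g(0) = 0.9761 > 0 and g(1) = -0.1535 < 0.
Newton–Raphson from ψ = 0.5:
  ψ = 0.5000: g = 0.28748, g' = -0.8441 → ψ = 0.8406
  ψ = 0.8406: g = 0.00731, g' = -0.8921 → ψ = 0.8488
  ψ = 0.8488: g = -0.00003, g' = -0.9007 → ψ = 0.8487
Converged at ψ = 0.8487.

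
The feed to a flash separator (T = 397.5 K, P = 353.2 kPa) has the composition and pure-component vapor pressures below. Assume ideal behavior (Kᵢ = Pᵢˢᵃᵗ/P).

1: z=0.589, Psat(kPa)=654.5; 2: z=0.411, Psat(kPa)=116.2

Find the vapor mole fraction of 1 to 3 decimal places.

y_1 = 0.816

Raoult's law: Kᵢ = Pᵢˢᵃᵗ/P = Pᵢˢᵃᵗ/353.2.
  K_1 = 654.5/353.2 = 1.85306, K_2 = 116.2/353.2 = 0.32899
Rachford–Rice: g(β) = Σ zᵢ(Kᵢ−1)/(1+β(Kᵢ−1)) = 0.
Check two-phase: ΣzᵢKᵢ = 1.227 > 1 and Σzᵢ/Kᵢ = 1.567 > 1, so g(0) = 0.227 > 0 and g(1) = -0.567 < 0.
Binary case is linear: z₁(K₁−1)(1+β(K₂−1)) + z₂(K₂−1)(1+β(K₁−1)) = 0
⇒ β = [z₁(K₁−1)+z₂(K₂−1)] / [−(K₁−1)(K₂−1)] = 0.2267/0.5724 = 0.396
Compositions from xᵢ = zᵢ/(1+β(Kᵢ−1)), yᵢ = Kᵢxᵢ:
  1: x = 0.440, y = 0.816
  2: x = 0.560, y = 0.184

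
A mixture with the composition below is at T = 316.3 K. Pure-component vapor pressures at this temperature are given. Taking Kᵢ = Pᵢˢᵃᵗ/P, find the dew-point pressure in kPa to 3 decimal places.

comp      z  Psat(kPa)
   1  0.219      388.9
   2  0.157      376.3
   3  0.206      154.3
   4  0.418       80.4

At the dew point ψ → 1, so Σzᵢ/Kᵢ = 1 with Kᵢ = Pᵢˢᵃᵗ/P ⇒ 1/P = Σzᵢ/Pᵢˢᵃᵗ.
1/P = 0.219/388.9 + 0.157/376.3 + 0.206/154.3 + 0.418/80.4 = 0.007514 ⇒ P = 133.078 kPa

Pdew = 133.078 kPa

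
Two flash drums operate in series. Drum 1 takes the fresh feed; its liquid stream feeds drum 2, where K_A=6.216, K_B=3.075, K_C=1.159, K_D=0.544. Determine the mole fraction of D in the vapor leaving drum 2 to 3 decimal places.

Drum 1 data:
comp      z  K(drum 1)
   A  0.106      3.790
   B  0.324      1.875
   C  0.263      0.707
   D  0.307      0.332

y_D (drum 2) = 0.345

Drum 1:
Rachford–Rice: g(ψ₁) = Σ zᵢ(Kᵢ−1)/(1+ψ₁(Kᵢ−1)) = 0.
Check two-phase: ΣzᵢKᵢ = 1.297 > 1 and Σzᵢ/Kᵢ = 1.497 > 1, so g(0) = 0.297 > 0 and g(1) = -0.497 < 0.
Iterate (Newton) starting at ψ₁ = 0.5:
  ψ₁ = 0.500: g = -0.0775, g' = -0.604 → ψ₁ = 0.372
  ψ₁ = 0.372: g = -0.0001, g' = -0.611 → ψ₁ = 0.371
Converged at ψ₁ = 0.371.
Drum-1 compositions:
  A: x = 0.052, y = 0.197
  B: x = 0.245, y = 0.459
  C: x = 0.295, y = 0.209
  D: x = 0.408, y = 0.136
Drum-2 feed = drum-1 liquid: z₂ = (0.0521, 0.2445, 0.2951, 0.4083).
Drum 2:
Material balance + equilibrium reduce to Σ zᵢ(Kᵢ−1)/(1+ψ₂(Kᵢ−1)) = 0.
Check two-phase: ΣzᵢKᵢ = 1.640 > 1 and Σzᵢ/Kᵢ = 1.093 > 1, so g(0) = 0.640 > 0 and g(1) = -0.093 < 0.
Iterate (Newton) starting at ψ₂ = 0.5:
  ψ₂ = 0.500: g = 0.1266, g' = -0.511 → ψ₂ = 0.748
  ψ₂ = 0.748: g = 0.0138, g' = -0.422 → ψ₂ = 0.780
Converged at ψ₂ = 0.780.
  A: x = 0.010, y = 0.064
  B: x = 0.093, y = 0.287
  C: x = 0.263, y = 0.304
  D: x = 0.634, y = 0.345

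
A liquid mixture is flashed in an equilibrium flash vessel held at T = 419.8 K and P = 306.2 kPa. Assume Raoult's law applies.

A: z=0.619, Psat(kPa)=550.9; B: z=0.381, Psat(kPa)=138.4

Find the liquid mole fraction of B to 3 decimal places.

Raoult's law: Kᵢ = Pᵢˢᵃᵗ/P = Pᵢˢᵃᵗ/306.2.
  K_A = 550.9/306.2 = 1.79915, K_B = 138.4/306.2 = 0.45199
Let β = V/F and solve Σ zᵢ(Kᵢ−1)/(1+β(Kᵢ−1)) = 0.
g(0) = ΣzᵢKᵢ − 1 = 0.286 and g(1) = 1 − Σzᵢ/Kᵢ = -0.187, so a root lies in (0, 1).
Binary case is linear: z₁(K₁−1)(1+β(K₂−1)) + z₂(K₂−1)(1+β(K₁−1)) = 0
⇒ β = [z₁(K₁−1)+z₂(K₂−1)] / [−(K₁−1)(K₂−1)] = 0.2859/0.4379 = 0.653
Compositions from xᵢ = zᵢ/(1+β(Kᵢ−1)), yᵢ = Kᵢxᵢ:
  A: x = 0.407, y = 0.732
  B: x = 0.593, y = 0.268

x_B = 0.593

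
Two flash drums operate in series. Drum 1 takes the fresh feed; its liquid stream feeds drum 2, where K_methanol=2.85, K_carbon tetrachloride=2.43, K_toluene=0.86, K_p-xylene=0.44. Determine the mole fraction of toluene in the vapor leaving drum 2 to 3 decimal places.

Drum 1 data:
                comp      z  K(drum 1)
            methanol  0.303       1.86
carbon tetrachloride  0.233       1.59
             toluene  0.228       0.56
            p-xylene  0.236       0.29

y_toluene (drum 2) = 0.251

Drum 1:
Rachford–Rice: g(ψ₁) = Σ zᵢ(Kᵢ−1)/(1+ψ₁(Kᵢ−1)) = 0.
Check two-phase: ΣzᵢKᵢ = 1.130 > 1 and Σzᵢ/Kᵢ = 1.530 > 1, so g(0) = 0.130 > 0 and g(1) = -0.530 < 0.
Iterate (Newton) starting at ψ₁ = 0.38:
  ψ₁ = 0.380: g = -0.0412, g' = -0.468 → ψ₁ = 0.292
  ψ₁ = 0.292: g = -0.0009, g' = -0.450 → ψ₁ = 0.290
Converged at ψ₁ = 0.290.
Drum-1 compositions:
  methanol: x = 0.243, y = 0.451
  carbon tetrachloride: x = 0.199, y = 0.316
  toluene: x = 0.261, y = 0.146
  p-xylene: x = 0.297, y = 0.086
Drum-2 feed = drum-1 liquid: z₂ = (0.2425, 0.1990, 0.2613, 0.2972).
Drum 2:
Material balance + equilibrium reduce to Σ zᵢ(Kᵢ−1)/(1+ψ₂(Kᵢ−1)) = 0.
Feasibility: ΣzᵢKᵢ = 1.530, Σzᵢ/Kᵢ = 1.146 — both > 1, two phases present.
Newton–Raphson from ψ₂ = 0.48:
  ψ₂ = 0.480: g = 0.1396, g' = -0.556 → ψ₂ = 0.731
  ψ₂ = 0.731: g = 0.0074, g' = -0.521 → ψ₂ = 0.745
Converged at ψ₂ = 0.745.
  methanol: x = 0.102, y = 0.291
  carbon tetrachloride: x = 0.096, y = 0.234
  toluene: x = 0.292, y = 0.251
  p-xylene: x = 0.510, y = 0.224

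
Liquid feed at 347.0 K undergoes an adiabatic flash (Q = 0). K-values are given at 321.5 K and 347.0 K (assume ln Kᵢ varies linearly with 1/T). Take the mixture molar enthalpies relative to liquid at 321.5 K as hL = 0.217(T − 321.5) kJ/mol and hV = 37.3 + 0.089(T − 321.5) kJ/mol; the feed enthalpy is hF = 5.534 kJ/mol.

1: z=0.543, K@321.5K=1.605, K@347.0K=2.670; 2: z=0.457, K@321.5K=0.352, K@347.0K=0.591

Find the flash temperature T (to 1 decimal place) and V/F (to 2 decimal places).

Adiabatic flash: solve Rachford–Rice at each trial T, then check hF = ψ·hV(T) + (1−ψ)·hL(T).
  T = 321.5 K: K = (1.605, 0.352), RR gives ψ = 0.083, H_out = 3.081 kJ/mol
  T = 347.0 K: K = (2.670, 0.591), RR gives ψ = 1.000, H_out = 39.569 kJ/mol
  T = 334.2 K: K = (2.088, 0.460), RR gives ψ = 0.586, H_out = 23.658 kJ/mol
  T = 327.9 K: K = (1.837, 0.404), RR gives ψ = 0.365, H_out = 14.711 kJ/mol
  T = 324.7 K: K = (1.718, 0.377), RR gives ψ = 0.236, H_out = 9.397 kJ/mol
  T = 323.1 K: K = (1.661, 0.365), RR gives ψ = 0.163, H_out = 6.397 kJ/mol
Linear interpolation between T = 321.5 (H_out = 3.081) and T = 323.1 (H_out = 6.397) on hF = 5.534 gives T ≈ 322.7 K, at which ψ = 0.14.

T = 322.7 K, V/F = 0.14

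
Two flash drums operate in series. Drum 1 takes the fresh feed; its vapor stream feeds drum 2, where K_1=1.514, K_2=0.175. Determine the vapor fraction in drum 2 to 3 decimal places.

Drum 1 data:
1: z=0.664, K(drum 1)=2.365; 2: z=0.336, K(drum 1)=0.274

V/F (drum 2) = 0.647

Drum 1:
Rachford–Rice: g(ψ₁) = Σ zᵢ(Kᵢ−1)/(1+ψ₁(Kᵢ−1)) = 0.
g(0) = ΣzᵢKᵢ − 1 = 0.662 and g(1) = 1 − Σzᵢ/Kᵢ = -0.507, so a root lies in (0, 1).
Iterate (Newton) starting at ψ₁ = 0.66:
  ψ₁ = 0.660: g = 0.0085, g' = -0.995 → ψ₁ = 0.668
Converged at ψ₁ = 0.668.
Drum-1 compositions:
  1: x = 0.347, y = 0.821
  2: x = 0.653, y = 0.179
Drum-2 feed = drum-1 vapor: z₂ = (0.8211, 0.1789).
Drum 2:
Let ψ₂ = V/F and solve Σ zᵢ(Kᵢ−1)/(1+ψ₂(Kᵢ−1)) = 0.
g(0) = ΣzᵢKᵢ − 1 = 0.274 and g(1) = 1 − Σzᵢ/Kᵢ = -0.564, so a root lies in (0, 1).
Newton–Raphson from ψ₂ = 0.5:
  ψ₂ = 0.500: g = 0.0846, g' = -0.490 → ψ₂ = 0.673
  ψ₂ = 0.673: g = -0.0179, g' = -0.734 → ψ₂ = 0.648
  ψ₂ = 0.648: g = -0.0006, g' = -0.685 → ψ₂ = 0.647
Converged at ψ₂ = 0.647.
  1: x = 0.616, y = 0.933
  2: x = 0.384, y = 0.067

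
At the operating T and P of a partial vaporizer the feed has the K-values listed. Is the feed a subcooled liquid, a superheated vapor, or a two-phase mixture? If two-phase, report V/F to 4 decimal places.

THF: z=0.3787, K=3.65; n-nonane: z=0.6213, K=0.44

ΣzᵢKᵢ = 1.6556; Σzᵢ/Kᵢ = 1.5158.
Both exceed 1, so a two-phase solution exists.
Let ψ = V/F and solve Σ zᵢ(Kᵢ−1)/(1+ψ(Kᵢ−1)) = 0.
Iterate (Newton) starting at ψ = 0.38:
  ψ = 0.3800: g = 0.05805, g' = -0.9746 → ψ = 0.4396
  ψ = 0.4396: g = 0.00204, g' = -0.9103 → ψ = 0.4418
Converged at ψ = 0.4418.

two-phase, V/F = 0.4418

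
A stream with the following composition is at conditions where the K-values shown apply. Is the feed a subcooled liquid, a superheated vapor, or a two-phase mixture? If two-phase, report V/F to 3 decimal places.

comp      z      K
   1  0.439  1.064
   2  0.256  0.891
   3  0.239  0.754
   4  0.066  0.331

ΣzᵢKᵢ = 0.897; Σzᵢ/Kᵢ = 1.216.
Since ΣzᵢKᵢ < 1 the mixture is below its bubble point — single liquid phase.

subcooled liquid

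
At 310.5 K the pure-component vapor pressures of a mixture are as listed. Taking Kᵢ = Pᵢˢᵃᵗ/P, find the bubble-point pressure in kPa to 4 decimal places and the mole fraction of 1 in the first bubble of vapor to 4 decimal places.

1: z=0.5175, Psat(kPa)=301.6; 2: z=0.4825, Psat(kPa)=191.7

At the bubble point ψ → 0, so ΣzᵢKᵢ = 1 with Kᵢ = Pᵢˢᵃᵗ/P ⇒ P = ΣzᵢPᵢˢᵃᵗ.
P = 0.5175·301.6 + 0.4825·191.7 = 248.5733 kPa
yᵢ = zᵢPᵢˢᵃᵗ/P ⇒ y_1 = 0.5175·301.6/248.5733 = 0.6279

Pbub = 248.5733 kPa, y_1 = 0.6279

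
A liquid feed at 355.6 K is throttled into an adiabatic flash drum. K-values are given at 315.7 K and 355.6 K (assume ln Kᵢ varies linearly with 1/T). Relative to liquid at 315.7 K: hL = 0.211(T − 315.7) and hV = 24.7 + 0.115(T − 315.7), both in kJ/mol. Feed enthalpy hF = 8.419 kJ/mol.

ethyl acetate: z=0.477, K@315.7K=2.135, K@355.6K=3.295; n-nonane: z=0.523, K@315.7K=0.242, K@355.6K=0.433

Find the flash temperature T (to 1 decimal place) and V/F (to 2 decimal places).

Adiabatic flash: solve Rachford–Rice at each trial T, then check hF = ψ·hV(T) + (1−ψ)·hL(T).
  T = 315.7 K: K = (2.135, 0.242), RR gives ψ = 0.168, H_out = 4.162 kJ/mol
  T = 355.6 K: K = (3.295, 0.433), RR gives ψ = 0.613, H_out = 21.220 kJ/mol
  T = 335.6 K: K = (2.685, 0.329), RR gives ψ = 0.401, H_out = 13.330 kJ/mol
  T = 325.6 K: K = (2.401, 0.283), RR gives ψ = 0.292, H_out = 9.033 kJ/mol
  T = 320.6 K: K = (2.265, 0.262), RR gives ψ = 0.233, H_out = 6.676 kJ/mol
  T = 323.1 K: K = (2.333, 0.273), RR gives ψ = 0.263, H_out = 7.877 kJ/mol
  T = 324.4 K: K = (2.368, 0.278), RR gives ψ = 0.279, H_out = 8.483 kJ/mol
Linear interpolation between T = 323.1 (H_out = 7.877) and T = 324.4 (H_out = 8.483) on hF = 8.419 gives T ≈ 324.3 K, at which ψ = 0.28.

T = 324.3 K, V/F = 0.28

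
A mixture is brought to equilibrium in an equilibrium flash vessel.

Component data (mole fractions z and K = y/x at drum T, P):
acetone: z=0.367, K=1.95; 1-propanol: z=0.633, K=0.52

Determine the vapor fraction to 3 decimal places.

Binary case is linear: z₁(K₁−1)(1+ψ(K₂−1)) + z₂(K₂−1)(1+ψ(K₁−1)) = 0
⇒ ψ = [z₁(K₁−1)+z₂(K₂−1)] / [−(K₁−1)(K₂−1)] = 0.0448/0.4560 = 0.098

ψ = 0.098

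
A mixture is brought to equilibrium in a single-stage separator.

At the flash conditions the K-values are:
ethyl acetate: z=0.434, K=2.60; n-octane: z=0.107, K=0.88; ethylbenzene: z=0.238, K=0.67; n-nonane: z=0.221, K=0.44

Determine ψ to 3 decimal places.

ψ = 0.716

Rachford–Rice: g(ψ) = Σ zᵢ(Kᵢ−1)/(1+ψ(Kᵢ−1)) = 0.
Feasibility: ΣzᵢKᵢ = 1.479, Σzᵢ/Kᵢ = 1.146 — both > 1, two phases present.
Newton iteration, ψ⁰ = 0.49:
  ψ = 0.490: g = 0.1113, g' = -0.519 → ψ = 0.704
  ψ = 0.704: g = 0.0057, g' = -0.480 → ψ = 0.716
Converged at ψ = 0.716.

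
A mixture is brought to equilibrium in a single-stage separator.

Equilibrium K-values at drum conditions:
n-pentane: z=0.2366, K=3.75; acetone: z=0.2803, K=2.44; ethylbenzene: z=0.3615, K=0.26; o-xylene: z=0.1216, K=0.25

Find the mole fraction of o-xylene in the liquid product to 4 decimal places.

x_o-xylene = 0.1830

Material balance + equilibrium reduce to Σ zᵢ(Kᵢ−1)/(1+ψ(Kᵢ−1)) = 0.
Check two-phase: ΣzᵢKᵢ = 1.6956 > 1 and Σzᵢ/Kᵢ = 2.0548 > 1, so g(0) = 0.6956 > 0 and g(1) = -1.0548 < 0.
Iterate (Newton) starting at ψ = 0.5:
  ψ = 0.5000: g = -0.06191, g' = -1.1875 → ψ = 0.4479
  ψ = 0.4479: g = -0.00051, g' = -1.1720 → ψ = 0.4474
Converged at ψ = 0.4474.
Compositions from xᵢ = zᵢ/(1+ψ(Kᵢ−1)), yᵢ = Kᵢxᵢ:
  n-pentane: x = 0.1061, y = 0.3978
  acetone: x = 0.1705, y = 0.4159
  ethylbenzene: x = 0.5404, y = 0.1405
  o-xylene: x = 0.1830, y = 0.0458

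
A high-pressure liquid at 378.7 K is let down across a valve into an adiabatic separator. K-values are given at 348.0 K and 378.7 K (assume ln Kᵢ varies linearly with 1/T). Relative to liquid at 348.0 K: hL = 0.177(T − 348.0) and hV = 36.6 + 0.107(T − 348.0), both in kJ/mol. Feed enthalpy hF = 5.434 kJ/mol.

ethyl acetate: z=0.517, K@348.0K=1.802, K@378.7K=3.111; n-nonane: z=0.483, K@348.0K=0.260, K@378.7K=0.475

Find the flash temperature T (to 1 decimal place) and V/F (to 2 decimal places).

T = 349.5 K, V/F = 0.14

Adiabatic flash: solve Rachford–Rice at each trial T, then check hF = ψ·hV(T) + (1−ψ)·hL(T).
  T = 348.0 K: K = (1.802, 0.260), RR gives ψ = 0.096, H_out = 3.528 kJ/mol
  T = 378.7 K: K = (3.111, 0.475), RR gives ψ = 0.756, H_out = 31.477 kJ/mol
  T = 363.4 K: K = (2.397, 0.356), RR gives ψ = 0.457, H_out = 18.976 kJ/mol
  T = 355.7 K: K = (2.085, 0.305), RR gives ψ = 0.299, H_out = 12.149 kJ/mol
  T = 351.9 K: K = (1.942, 0.282), RR gives ψ = 0.207, H_out = 8.227 kJ/mol
  T = 349.9 K: K = (1.869, 0.271), RR gives ψ = 0.153, H_out = 5.922 kJ/mol
Linear interpolation between T = 348.0 (H_out = 3.528) and T = 349.9 (H_out = 5.922) on hF = 5.434 gives T ≈ 349.5 K, at which ψ = 0.14.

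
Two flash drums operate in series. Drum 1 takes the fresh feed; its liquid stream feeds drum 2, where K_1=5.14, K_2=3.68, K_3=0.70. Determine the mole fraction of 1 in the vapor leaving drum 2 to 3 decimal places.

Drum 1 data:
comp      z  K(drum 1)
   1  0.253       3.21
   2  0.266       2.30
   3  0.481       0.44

Drum 1:
Let ψ₁ = V/F and solve Σ zᵢ(Kᵢ−1)/(1+ψ₁(Kᵢ−1)) = 0.
Check two-phase: ΣzᵢKᵢ = 1.636 > 1 and Σzᵢ/Kᵢ = 1.288 > 1, so g(0) = 0.636 > 0 and g(1) = -0.288 < 0.
Newton iteration, ψ₁⁰ = 0.31:
  ψ₁ = 0.310: g = 0.2523, g' = -0.884 → ψ₁ = 0.595
  ψ₁ = 0.595: g = 0.0323, g' = -0.713 → ψ₁ = 0.641
Converged at ψ₁ = 0.641.
Drum-1 compositions:
  1: x = 0.105, y = 0.336
  2: x = 0.145, y = 0.334
  3: x = 0.750, y = 0.330
Drum-2 feed = drum-1 liquid: z₂ = (0.1047, 0.1451, 0.7502).
Drum 2:
Material balance + equilibrium reduce to Σ zᵢ(Kᵢ−1)/(1+ψ₂(Kᵢ−1)) = 0.
Check two-phase: ΣzᵢKᵢ = 1.597 > 1 and Σzᵢ/Kᵢ = 1.131 > 1, so g(0) = 0.597 > 0 and g(1) = -0.131 < 0.
Newton iteration, ψ₂⁰ = 0.47:
  ψ₂ = 0.470: g = 0.0573, g' = -0.502 → ψ₂ = 0.584
  ψ₂ = 0.584: g = 0.0056, g' = -0.411 → ψ₂ = 0.598
Converged at ψ₂ = 0.598.
  1: x = 0.030, y = 0.155
  2: x = 0.056, y = 0.205
  3: x = 0.914, y = 0.640

y_1 (drum 2) = 0.155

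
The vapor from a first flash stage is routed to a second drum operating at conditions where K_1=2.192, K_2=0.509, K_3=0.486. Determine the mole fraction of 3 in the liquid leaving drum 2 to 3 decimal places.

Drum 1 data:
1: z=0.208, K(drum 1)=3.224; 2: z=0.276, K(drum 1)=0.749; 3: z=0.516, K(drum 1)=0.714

Drum 1:
Rachford–Rice: g(ψ₁) = Σ zᵢ(Kᵢ−1)/(1+ψ₁(Kᵢ−1)) = 0.
g(0) = ΣzᵢKᵢ − 1 = 0.246 and g(1) = 1 − Σzᵢ/Kᵢ = -0.156, so a root lies in (0, 1).
Iterate (Newton) starting at ψ₁ = 0.5:
  ψ₁ = 0.500: g = -0.0324, g' = -0.311 → ψ₁ = 0.396
  ψ₁ = 0.396: g = 0.0027, g' = -0.366 → ψ₁ = 0.403
Converged at ψ₁ = 0.403.
Drum-1 compositions:
  1: x = 0.110, y = 0.354
  2: x = 0.307, y = 0.230
  3: x = 0.583, y = 0.416
Drum-2 feed = drum-1 vapor: z₂ = (0.3536, 0.2300, 0.4164).
Drum 2:
Let ψ₂ = V/F and solve Σ zᵢ(Kᵢ−1)/(1+ψ₂(Kᵢ−1)) = 0.
Check two-phase: ΣzᵢKᵢ = 1.094 > 1 and Σzᵢ/Kᵢ = 1.470 > 1, so g(0) = 0.094 > 0 and g(1) = -0.470 < 0.
Newton iteration, ψ₂⁰ = 0.5:
  ψ₂ = 0.500: g = -0.1737, g' = -0.494 → ψ₂ = 0.148
  ψ₂ = 0.148: g = 0.0046, g' = -0.556 → ψ₂ = 0.157
Converged at ψ₂ = 0.157.
  1: x = 0.298, y = 0.653
  2: x = 0.249, y = 0.127
  3: x = 0.453, y = 0.220

x_3 (drum 2) = 0.453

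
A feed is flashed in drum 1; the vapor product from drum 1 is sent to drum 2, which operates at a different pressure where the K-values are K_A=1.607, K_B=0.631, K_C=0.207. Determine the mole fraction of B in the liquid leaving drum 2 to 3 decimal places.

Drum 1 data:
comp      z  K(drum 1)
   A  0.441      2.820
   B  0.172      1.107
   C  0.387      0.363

Drum 1:
Rachford–Rice: g(ψ₁) = Σ zᵢ(Kᵢ−1)/(1+ψ₁(Kᵢ−1)) = 0.
Check two-phase: ΣzᵢKᵢ = 1.575 > 1 and Σzᵢ/Kᵢ = 1.378 > 1, so g(0) = 0.575 > 0 and g(1) = -0.378 < 0.
Newton–Raphson from ψ₁ = 0.67:
  ψ₁ = 0.670: g = -0.0513, g' = -0.776 → ψ₁ = 0.604
  ψ₁ = 0.604: g = -0.0010, g' = -0.748 → ψ₁ = 0.603
Converged at ψ₁ = 0.603.
Drum-1 compositions:
  A: x = 0.210, y = 0.593
  B: x = 0.162, y = 0.179
  C: x = 0.628, y = 0.228
Drum-2 feed = drum-1 vapor: z₂ = (0.5931, 0.1789, 0.2280).
Drum 2:
Newton iteration, ψ₂⁰ = 0.48:
  ψ₂ = 0.480: g = -0.0933, g' = -0.541 → ψ₂ = 0.307
  ψ₂ = 0.307: g = -0.0101, g' = -0.437 → ψ₂ = 0.284
Converged at ψ₂ = 0.284.
  A: x = 0.506, y = 0.813
  B: x = 0.200, y = 0.126
  C: x = 0.294, y = 0.061

x_B (drum 2) = 0.200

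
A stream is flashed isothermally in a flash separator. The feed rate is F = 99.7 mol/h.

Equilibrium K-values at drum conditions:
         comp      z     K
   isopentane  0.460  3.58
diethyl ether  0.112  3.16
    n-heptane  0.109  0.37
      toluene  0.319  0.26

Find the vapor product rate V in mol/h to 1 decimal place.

Rachford–Rice: g(V/F) = Σ zᵢ(Kᵢ−1)/(1+V/F(Kᵢ−1)) = 0.
g(0) = ΣzᵢKᵢ − 1 = 1.124 and g(1) = 1 − Σzᵢ/Kᵢ = -0.685, so a root lies in (0, 1).
Iterate (Newton) starting at V/F = 0.5:
  V/F = 0.500: g = 0.1596, g' = -1.237 → V/F = 0.629
Converged at V/F = 0.629.
Then V = V/F·F = 0.6288·99.7 = 62.7 mol/h and L = F − V = 37.0 mol/h.

V = 62.7 mol/h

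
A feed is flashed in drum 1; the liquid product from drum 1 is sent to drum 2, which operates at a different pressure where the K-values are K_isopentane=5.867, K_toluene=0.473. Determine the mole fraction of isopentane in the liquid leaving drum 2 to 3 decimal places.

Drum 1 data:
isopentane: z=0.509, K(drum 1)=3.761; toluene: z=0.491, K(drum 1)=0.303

x_isopentane (drum 2) = 0.098

Drum 1:
Newton iteration, ψ₁⁰ = 0.51:
  ψ₁ = 0.510: g = 0.0526, g' = -1.243 → ψ₁ = 0.552
Converged at ψ₁ = 0.552.
Drum-1 compositions:
  isopentane: x = 0.202, y = 0.758
  toluene: x = 0.798, y = 0.242
Drum-2 feed = drum-1 liquid: z₂ = (0.2016, 0.7984).
Drum 2:
Material balance + equilibrium reduce to Σ zᵢ(Kᵢ−1)/(1+ψ₂(Kᵢ−1)) = 0.
Check two-phase: ΣzᵢKᵢ = 1.560 > 1 and Σzᵢ/Kᵢ = 1.722 > 1, so g(0) = 0.560 > 0 and g(1) = -0.722 < 0.
Binary case is linear: z₁(K₁−1)(1+ψ₂(K₂−1)) + z₂(K₂−1)(1+ψ₂(K₁−1)) = 0
⇒ ψ₂ = [z₁(K₁−1)+z₂(K₂−1)] / [−(K₁−1)(K₂−1)] = 0.5602/2.5649 = 0.218
  isopentane: x = 0.098, y = 0.573
  toluene: x = 0.902, y = 0.427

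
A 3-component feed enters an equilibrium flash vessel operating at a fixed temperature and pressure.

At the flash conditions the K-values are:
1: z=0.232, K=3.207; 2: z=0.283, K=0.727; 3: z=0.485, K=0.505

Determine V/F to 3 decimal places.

Material balance + equilibrium reduce to Σ zᵢ(Kᵢ−1)/(1+V/F(Kᵢ−1)) = 0.
g(0) = ΣzᵢKᵢ − 1 = 0.195 and g(1) = 1 − Σzᵢ/Kᵢ = -0.422, so a root lies in (0, 1).
Newton–Raphson from V/F = 0.58:
  V/F = 0.580: g = -0.2040, g' = -0.481 → V/F = 0.156
  V/F = 0.156: g = 0.0401, g' = -0.788 → V/F = 0.207
  V/F = 0.207: g = 0.0022, g' = -0.704 → V/F = 0.210
Converged at V/F = 0.210.

V/F = 0.210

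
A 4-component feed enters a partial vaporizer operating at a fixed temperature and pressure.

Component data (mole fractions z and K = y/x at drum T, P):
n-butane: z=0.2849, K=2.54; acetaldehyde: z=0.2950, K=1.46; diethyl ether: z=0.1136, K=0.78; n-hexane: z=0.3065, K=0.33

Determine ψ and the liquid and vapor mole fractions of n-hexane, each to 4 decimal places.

ψ = 0.5368, x_n-hexane = 0.4786, y_n-hexane = 0.1579

Material balance + equilibrium reduce to Σ zᵢ(Kᵢ−1)/(1+ψ(Kᵢ−1)) = 0.
Feasibility: ΣzᵢKᵢ = 1.3441, Σzᵢ/Kᵢ = 1.3886 — both > 1, two phases present.
Newton iteration, ψ⁰ = 0.5:
  ψ = 0.5000: g = 0.02132, g' = -0.5750 → ψ = 0.5371
  ψ = 0.5371: g = -0.00018, g' = -0.5854 → ψ = 0.5368
Converged at ψ = 0.5368.
Compositions from xᵢ = zᵢ/(1+ψ(Kᵢ−1)), yᵢ = Kᵢxᵢ:
  n-butane: x = 0.1560, y = 0.3962
  acetaldehyde: x = 0.2366, y = 0.3454
  diethyl ether: x = 0.1288, y = 0.1005
  n-hexane: x = 0.4786, y = 0.1579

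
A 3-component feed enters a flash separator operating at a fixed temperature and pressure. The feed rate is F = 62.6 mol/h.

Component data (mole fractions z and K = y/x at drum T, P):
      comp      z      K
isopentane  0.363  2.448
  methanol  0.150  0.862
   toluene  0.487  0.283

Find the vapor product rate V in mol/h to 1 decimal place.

V = 10.9 mol/h

Rachford–Rice: g(ψ) = Σ zᵢ(Kᵢ−1)/(1+ψ(Kᵢ−1)) = 0.
Check two-phase: ΣzᵢKᵢ = 1.156 > 1 and Σzᵢ/Kᵢ = 2.043 > 1, so g(0) = 0.156 > 0 and g(1) = -1.043 < 0.
Newton iteration, ψ⁰ = 0.45:
  ψ = 0.450: g = -0.2193, g' = -0.828 → ψ = 0.185
  ψ = 0.185: g = -0.0093, g' = -0.809 → ψ = 0.174
Converged at ψ = 0.174.
Then V = ψ·F = 0.1736·62.6 = 10.9 mol/h and L = F − V = 51.7 mol/h.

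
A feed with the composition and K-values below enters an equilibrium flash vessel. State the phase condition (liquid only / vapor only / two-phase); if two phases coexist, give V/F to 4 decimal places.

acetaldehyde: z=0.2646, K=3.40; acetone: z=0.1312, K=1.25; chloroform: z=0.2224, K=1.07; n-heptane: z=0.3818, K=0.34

ΣzᵢKᵢ = 1.4314; Σzᵢ/Kᵢ = 1.5136.
Both exceed 1, so a two-phase solution exists.
Let ψ = V/F and solve Σ zᵢ(Kᵢ−1)/(1+ψ(Kᵢ−1)) = 0.
Newton–Raphson from ψ = 0.35:
  ψ = 0.3500: g = 0.06280, g' = -0.7394 → ψ = 0.4349
  ψ = 0.4349: g = 0.00195, g' = -0.6997 → ψ = 0.4377
Converged at ψ = 0.4377.

two-phase, V/F = 0.4377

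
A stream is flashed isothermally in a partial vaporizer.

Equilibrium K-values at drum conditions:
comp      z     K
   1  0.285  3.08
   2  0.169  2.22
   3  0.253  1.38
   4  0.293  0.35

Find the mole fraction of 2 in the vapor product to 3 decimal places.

y_2 = 0.189

Newton–Raphson from ψ = 0.5:
  ψ = 0.500: g = 0.2173, g' = -0.691 → ψ = 0.815
  ψ = 0.815: g = -0.0079, g' = -0.814 → ψ = 0.805
Converged at ψ = 0.805.
Compositions from xᵢ = zᵢ/(1+ψ(Kᵢ−1)), yᵢ = Kᵢxᵢ:
  1: x = 0.107, y = 0.328
  2: x = 0.085, y = 0.189
  3: x = 0.194, y = 0.267
  4: x = 0.614, y = 0.215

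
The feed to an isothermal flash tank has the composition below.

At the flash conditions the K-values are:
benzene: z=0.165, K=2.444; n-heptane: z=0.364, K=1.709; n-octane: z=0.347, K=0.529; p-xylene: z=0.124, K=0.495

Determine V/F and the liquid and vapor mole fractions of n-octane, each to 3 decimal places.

Material balance + equilibrium reduce to Σ zᵢ(Kᵢ−1)/(1+V/F(Kᵢ−1)) = 0.
Feasibility: ΣzᵢKᵢ = 1.270, Σzᵢ/Kᵢ = 1.187 — both > 1, two phases present.
Iterate (Newton) starting at V/F = 0.5:
  V/F = 0.500: g = 0.0313, g' = -0.404 → V/F = 0.578
Converged at V/F = 0.578.
Compositions from xᵢ = zᵢ/(1+V/F(Kᵢ−1)), yᵢ = Kᵢxᵢ:
  benzene: x = 0.090, y = 0.220
  n-heptane: x = 0.258, y = 0.441
  n-octane: x = 0.477, y = 0.252
  p-xylene: x = 0.175, y = 0.087

V/F = 0.578, x_n-octane = 0.477, y_n-octane = 0.252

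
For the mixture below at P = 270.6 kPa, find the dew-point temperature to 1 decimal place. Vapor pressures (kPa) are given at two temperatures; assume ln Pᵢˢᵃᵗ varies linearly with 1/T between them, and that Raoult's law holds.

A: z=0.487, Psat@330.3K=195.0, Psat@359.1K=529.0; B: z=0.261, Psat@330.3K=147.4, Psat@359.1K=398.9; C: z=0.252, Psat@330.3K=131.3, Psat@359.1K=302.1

T = 345.4 K

Dew-point temperature: Σzᵢ·P/Pᵢˢᵃᵗ(T) = 1. Interpolate ln Pᵢˢᵃᵗ = aᵢ + bᵢ/T.
  T = 330.3 K: ΣzᵢP/Pᵢˢᵃᵗ = 1.6743
  T = 359.1 K: ΣzᵢP/Pᵢˢᵃᵗ = 0.6519
  T = 344.7 K: ΣzᵢP/Pᵢˢᵃᵗ = 1.0236
  T = 351.9 K: ΣzᵢP/Pᵢˢᵃᵗ = 0.8130
  T = 348.3 K: ΣzᵢP/Pᵢˢᵃᵗ = 0.9111
  T = 346.5 K: ΣzᵢP/Pᵢˢᵃᵗ = 0.9654
Interpolating between 344.7 K and 346.5 K gives T ≈ 345.4 K.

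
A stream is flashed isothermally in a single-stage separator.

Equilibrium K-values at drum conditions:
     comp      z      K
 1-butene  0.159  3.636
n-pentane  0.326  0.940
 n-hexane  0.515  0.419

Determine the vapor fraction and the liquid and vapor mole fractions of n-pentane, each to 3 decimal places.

ψ = 0.094, x_n-pentane = 0.328, y_n-pentane = 0.308

Rachford–Rice: g(ψ) = Σ zᵢ(Kᵢ−1)/(1+ψ(Kᵢ−1)) = 0.
g(0) = ΣzᵢKᵢ − 1 = 0.100 and g(1) = 1 − Σzᵢ/Kᵢ = -0.620, so a root lies in (0, 1).
Newton–Raphson from ψ = 0.65:
  ψ = 0.650: g = -0.3467, g' = -0.600 → ψ = 0.072
  ψ = 0.072: g = 0.0200, g' = -0.970 → ψ = 0.093
  ψ = 0.093: g = 0.0007, g' = -0.908 → ψ = 0.094
Converged at ψ = 0.094.
Compositions from xᵢ = zᵢ/(1+ψ(Kᵢ−1)), yᵢ = Kᵢxᵢ:
  1-butene: x = 0.128, y = 0.464
  n-pentane: x = 0.328, y = 0.308
  n-hexane: x = 0.545, y = 0.228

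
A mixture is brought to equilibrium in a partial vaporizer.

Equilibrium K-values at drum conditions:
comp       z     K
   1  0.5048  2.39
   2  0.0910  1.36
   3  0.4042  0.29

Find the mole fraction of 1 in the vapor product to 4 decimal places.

y_1 = 0.7140

Newton iteration, ψ⁰ = 0.5:
  ψ = 0.5000: g = -0.00320, g' = -0.8377 → ψ = 0.4962
Converged at ψ = 0.4962.
Compositions from xᵢ = zᵢ/(1+ψ(Kᵢ−1)), yᵢ = Kᵢxᵢ:
  1: x = 0.2988, y = 0.7140
  2: x = 0.0772, y = 0.1050
  3: x = 0.6240, y = 0.1810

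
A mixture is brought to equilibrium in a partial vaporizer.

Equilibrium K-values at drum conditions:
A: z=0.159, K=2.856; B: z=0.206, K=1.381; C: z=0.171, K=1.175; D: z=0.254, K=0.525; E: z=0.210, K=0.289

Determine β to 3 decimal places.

Let β = V/F and solve Σ zᵢ(Kᵢ−1)/(1+β(Kᵢ−1)) = 0.
Feasibility: ΣzᵢKᵢ = 1.134, Σzᵢ/Kᵢ = 1.561 — both > 1, two phases present.
Newton–Raphson from β = 0.5:
  β = 0.500: g = -0.1434, g' = -0.527 → β = 0.228
  β = 0.228: g = -0.0051, g' = -0.524 → β = 0.218
Converged at β = 0.218.

β = 0.218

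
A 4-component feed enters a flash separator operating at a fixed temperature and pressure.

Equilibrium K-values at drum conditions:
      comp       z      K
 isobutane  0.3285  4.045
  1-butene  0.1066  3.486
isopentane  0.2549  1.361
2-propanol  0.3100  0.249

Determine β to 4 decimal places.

β = 0.6989

Rachford–Rice: g(β) = Σ zᵢ(Kᵢ−1)/(1+β(Kᵢ−1)) = 0.
Feasibility: ΣzᵢKᵢ = 2.1245, Σzᵢ/Kᵢ = 1.5441 — both > 1, two phases present.
Newton–Raphson from β = 0.45:
  β = 0.4500: g = 0.27461, g' = -1.1124 → β = 0.6969
  β = 0.6969: g = 0.00249, g' = -1.1915 → β = 0.6990
Converged at β = 0.6989.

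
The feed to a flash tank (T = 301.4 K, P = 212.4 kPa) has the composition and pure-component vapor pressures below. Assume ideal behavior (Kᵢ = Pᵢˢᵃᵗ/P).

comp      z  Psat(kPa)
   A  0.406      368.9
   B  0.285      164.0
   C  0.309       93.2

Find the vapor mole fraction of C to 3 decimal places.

Raoult's law: Kᵢ = Pᵢˢᵃᵗ/P = Pᵢˢᵃᵗ/212.4.
  K_A = 368.9/212.4 = 1.73682, K_B = 164.0/212.4 = 0.77213, K_C = 93.2/212.4 = 0.43879
Material balance + equilibrium reduce to Σ zᵢ(Kᵢ−1)/(1+ψ(Kᵢ−1)) = 0.
Feasibility: ΣzᵢKᵢ = 1.061, Σzᵢ/Kᵢ = 1.307 — both > 1, two phases present.
Newton–Raphson from ψ = 0.48:
  ψ = 0.480: g = -0.0893, g' = -0.321 → ψ = 0.202
  ψ = 0.202: g = -0.0033, g' = -0.307 → ψ = 0.191
Converged at ψ = 0.191.
Compositions from xᵢ = zᵢ/(1+ψ(Kᵢ−1)), yᵢ = Kᵢxᵢ:
  A: x = 0.356, y = 0.618
  B: x = 0.298, y = 0.230
  C: x = 0.346, y = 0.152

y_C = 0.152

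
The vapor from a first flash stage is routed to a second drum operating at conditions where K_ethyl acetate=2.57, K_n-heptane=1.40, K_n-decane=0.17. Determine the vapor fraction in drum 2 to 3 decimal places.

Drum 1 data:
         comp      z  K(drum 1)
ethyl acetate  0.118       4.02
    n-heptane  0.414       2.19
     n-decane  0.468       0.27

V/F (drum 2) = 0.688

Drum 1:
Rachford–Rice: g(ψ₁) = Σ zᵢ(Kᵢ−1)/(1+ψ₁(Kᵢ−1)) = 0.
Feasibility: ΣzᵢKᵢ = 1.507, Σzᵢ/Kᵢ = 1.952 — both > 1, two phases present.
Newton iteration, ψ₁⁰ = 0.48:
  ψ₁ = 0.480: g = -0.0669, g' = -1.008 → ψ₁ = 0.414
  ψ₁ = 0.414: g = -0.0008, g' = -0.988 → ψ₁ = 0.413
Converged at ψ₁ = 0.413.
Drum-1 compositions:
  ethyl acetate: x = 0.053, y = 0.211
  n-heptane: x = 0.278, y = 0.608
  n-decane: x = 0.670, y = 0.181
Drum-2 feed = drum-1 vapor: z₂ = (0.2111, 0.6080, 0.1809).
Drum 2:
Newton–Raphson from ψ₂ = 0.45:
  ψ₂ = 0.450: g = 0.1607, g' = -0.566 → ψ₂ = 0.734
  ψ₂ = 0.734: g = -0.0421, g' = -0.986 → ψ₂ = 0.691
  ψ₂ = 0.691: g = -0.0027, g' = -0.865 → ψ₂ = 0.688
Converged at ψ₂ = 0.688.
  ethyl acetate: x = 0.101, y = 0.261
  n-heptane: x = 0.477, y = 0.667
  n-decane: x = 0.422, y = 0.072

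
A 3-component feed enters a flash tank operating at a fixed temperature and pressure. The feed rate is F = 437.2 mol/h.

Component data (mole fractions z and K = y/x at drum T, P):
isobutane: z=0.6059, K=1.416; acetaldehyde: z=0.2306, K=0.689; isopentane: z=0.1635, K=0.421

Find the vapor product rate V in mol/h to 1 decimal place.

V = 198.7 mol/h

Material balance + equilibrium reduce to Σ zᵢ(Kᵢ−1)/(1+β(Kᵢ−1)) = 0.
Check two-phase: ΣzᵢKᵢ = 1.0857 > 1 and Σzᵢ/Kᵢ = 1.1509 > 1, so g(0) = 0.0857 > 0 and g(1) = -0.1509 < 0.
Newton–Raphson from β = 0.4:
  β = 0.4000: g = 0.01099, g' = -0.1990 → β = 0.4552
  β = 0.4552: g = -0.00017, g' = -0.2055 → β = 0.4544
Converged at β = 0.4544.
Then V = β·F = 0.4544·437.2 = 198.7 mol/h and L = F − V = 238.5 mol/h.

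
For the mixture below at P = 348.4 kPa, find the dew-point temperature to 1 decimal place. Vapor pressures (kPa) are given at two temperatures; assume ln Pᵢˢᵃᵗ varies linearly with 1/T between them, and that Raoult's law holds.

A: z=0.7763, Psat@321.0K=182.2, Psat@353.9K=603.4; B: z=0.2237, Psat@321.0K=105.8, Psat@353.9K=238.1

Dew-point temperature: Σzᵢ·P/Pᵢˢᵃᵗ(T) = 1. Interpolate ln Pᵢˢᵃᵗ = aᵢ + bᵢ/T.
  T = 321.0 K: ΣzᵢP/Pᵢˢᵃᵗ = 2.2211
  T = 353.9 K: ΣzᵢP/Pᵢˢᵃᵗ = 0.7756
  T = 337.4 K: ΣzᵢP/Pᵢˢᵃᵗ = 1.2757
  T = 345.6 K: ΣzᵢP/Pᵢˢᵃᵗ = 0.9893
  T = 341.5 K: ΣzᵢP/Pᵢˢᵃᵗ = 1.1214
  T = 343.6 K: ΣzᵢP/Pᵢˢᵃᵗ = 1.0512
  T = 344.6 K: ΣzᵢP/Pᵢˢᵃᵗ = 1.0197
Interpolating between 344.6 K and 345.6 K gives T ≈ 345.2 K.

T = 345.2 K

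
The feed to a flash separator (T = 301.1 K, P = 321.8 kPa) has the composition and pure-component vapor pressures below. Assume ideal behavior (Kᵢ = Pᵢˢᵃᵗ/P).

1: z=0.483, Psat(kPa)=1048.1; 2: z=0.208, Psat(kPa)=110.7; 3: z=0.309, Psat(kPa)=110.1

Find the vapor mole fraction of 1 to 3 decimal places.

Raoult's law: Kᵢ = Pᵢˢᵃᵗ/P = Pᵢˢᵃᵗ/321.8.
  K_1 = 1048.1/321.8 = 3.25699, K_2 = 110.7/321.8 = 0.34400, K_3 = 110.1/321.8 = 0.34214
Material balance + equilibrium reduce to Σ zᵢ(Kᵢ−1)/(1+β(Kᵢ−1)) = 0.
Check two-phase: ΣzᵢKᵢ = 1.750 > 1 and Σzᵢ/Kᵢ = 1.656 > 1, so g(0) = 0.750 > 0 and g(1) = -0.656 < 0.
Newton iteration, β⁰ = 0.68:
  β = 0.680: g = -0.1841, g' = -1.113 → β = 0.515
  β = 0.515: g = -0.0089, g' = -1.036 → β = 0.506
Converged at β = 0.506.
Compositions from xᵢ = zᵢ/(1+β(Kᵢ−1)), yᵢ = Kᵢxᵢ:
  1: x = 0.225, y = 0.734
  2: x = 0.311, y = 0.107
  3: x = 0.463, y = 0.158

y_1 = 0.734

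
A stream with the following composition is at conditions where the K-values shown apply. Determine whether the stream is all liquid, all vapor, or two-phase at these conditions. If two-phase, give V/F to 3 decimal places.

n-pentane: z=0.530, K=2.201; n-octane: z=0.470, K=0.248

ΣzᵢKᵢ = 1.283; Σzᵢ/Kᵢ = 2.136.
Both exceed 1, so a two-phase solution exists.
Let ψ = V/F and solve Σ zᵢ(Kᵢ−1)/(1+ψ(Kᵢ−1)) = 0.
Binary case is linear: z₁(K₁−1)(1+ψ(K₂−1)) + z₂(K₂−1)(1+ψ(K₁−1)) = 0
⇒ ψ = [z₁(K₁−1)+z₂(K₂−1)] / [−(K₁−1)(K₂−1)] = 0.2831/0.9032 = 0.313

two-phase, V/F = 0.313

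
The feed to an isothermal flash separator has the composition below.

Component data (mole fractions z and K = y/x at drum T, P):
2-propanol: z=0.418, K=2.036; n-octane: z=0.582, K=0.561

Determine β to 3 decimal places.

Binary case is linear: z₁(K₁−1)(1+β(K₂−1)) + z₂(K₂−1)(1+β(K₁−1)) = 0
⇒ β = [z₁(K₁−1)+z₂(K₂−1)] / [−(K₁−1)(K₂−1)] = 0.1776/0.4548 = 0.390

β = 0.390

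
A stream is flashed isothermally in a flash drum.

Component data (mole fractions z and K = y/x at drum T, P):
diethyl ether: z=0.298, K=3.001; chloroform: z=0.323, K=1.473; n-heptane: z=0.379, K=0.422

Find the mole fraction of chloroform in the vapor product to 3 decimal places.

Material balance + equilibrium reduce to Σ zᵢ(Kᵢ−1)/(1+V/F(Kᵢ−1)) = 0.
g(0) = ΣzᵢKᵢ − 1 = 0.530 and g(1) = 1 − Σzᵢ/Kᵢ = -0.217, so a root lies in (0, 1).
Iterate (Newton) starting at V/F = 0.5:
  V/F = 0.500: g = 0.1135, g' = -0.596 → V/F = 0.691
  V/F = 0.691: g = 0.0010, g' = -0.602 → V/F = 0.692
Converged at V/F = 0.692.
Compositions from xᵢ = zᵢ/(1+V/F(Kᵢ−1)), yᵢ = Kᵢxᵢ:
  diethyl ether: x = 0.125, y = 0.375
  chloroform: x = 0.243, y = 0.358
  n-heptane: x = 0.632, y = 0.267

y_chloroform = 0.358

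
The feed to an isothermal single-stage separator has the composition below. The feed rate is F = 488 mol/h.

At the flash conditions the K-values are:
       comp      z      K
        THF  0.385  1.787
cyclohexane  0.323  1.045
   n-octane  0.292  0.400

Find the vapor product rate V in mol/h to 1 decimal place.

Let β = V/F and solve Σ zᵢ(Kᵢ−1)/(1+β(Kᵢ−1)) = 0.
g(0) = ΣzᵢKᵢ − 1 = 0.142 and g(1) = 1 − Σzᵢ/Kᵢ = -0.255, so a root lies in (0, 1).
Iterate (Newton) starting at β = 0.5:
  β = 0.500: g = -0.0186, g' = -0.338 → β = 0.445
  β = 0.445: g = -0.0003, g' = -0.327 → β = 0.444
Converged at β = 0.444.
Then V = β·F = 0.4439·488 = 216.6 mol/h and L = F − V = 271.4 mol/h.

V = 216.6 mol/h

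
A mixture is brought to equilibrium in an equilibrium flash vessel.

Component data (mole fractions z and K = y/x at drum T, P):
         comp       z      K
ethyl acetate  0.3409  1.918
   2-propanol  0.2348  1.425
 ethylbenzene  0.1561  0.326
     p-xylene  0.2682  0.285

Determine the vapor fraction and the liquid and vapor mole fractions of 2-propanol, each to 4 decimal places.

Let ψ = V/F and solve Σ zᵢ(Kᵢ−1)/(1+ψ(Kᵢ−1)) = 0.
Feasibility: ΣzᵢKᵢ = 1.1158, Σzᵢ/Kᵢ = 1.7624 — both > 1, two phases present.
Newton–Raphson from ψ = 0.7:
  ψ = 0.7000: g = -0.31567, g' = -0.9354 → ψ = 0.3625
  ψ = 0.3625: g = -0.07682, g' = -0.5676 → ψ = 0.2272
  ψ = 0.2272: g = -0.00324, g' = -0.5263 → ψ = 0.2210
Converged at ψ = 0.2210.
Compositions from xᵢ = zᵢ/(1+ψ(Kᵢ−1)), yᵢ = Kᵢxᵢ:
  ethyl acetate: x = 0.2834, y = 0.5436
  2-propanol: x = 0.2146, y = 0.3059
  ethylbenzene: x = 0.1834, y = 0.0598
  p-xylene: x = 0.3185, y = 0.0908

ψ = 0.2210, x_2-propanol = 0.2146, y_2-propanol = 0.3059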